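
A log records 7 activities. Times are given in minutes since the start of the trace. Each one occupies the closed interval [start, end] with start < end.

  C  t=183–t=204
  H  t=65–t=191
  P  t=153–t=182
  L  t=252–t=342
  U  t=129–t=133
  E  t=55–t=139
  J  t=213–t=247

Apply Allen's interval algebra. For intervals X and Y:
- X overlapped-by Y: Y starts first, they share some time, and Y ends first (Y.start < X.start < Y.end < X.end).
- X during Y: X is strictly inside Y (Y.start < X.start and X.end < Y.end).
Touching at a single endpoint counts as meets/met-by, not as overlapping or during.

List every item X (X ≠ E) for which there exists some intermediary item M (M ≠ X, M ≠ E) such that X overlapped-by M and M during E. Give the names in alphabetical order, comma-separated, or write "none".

Target E = [t=55, t=139].
Intermediaries M with M during E: U.
Via U — items with X overlapped-by U: none.
Union: none.

none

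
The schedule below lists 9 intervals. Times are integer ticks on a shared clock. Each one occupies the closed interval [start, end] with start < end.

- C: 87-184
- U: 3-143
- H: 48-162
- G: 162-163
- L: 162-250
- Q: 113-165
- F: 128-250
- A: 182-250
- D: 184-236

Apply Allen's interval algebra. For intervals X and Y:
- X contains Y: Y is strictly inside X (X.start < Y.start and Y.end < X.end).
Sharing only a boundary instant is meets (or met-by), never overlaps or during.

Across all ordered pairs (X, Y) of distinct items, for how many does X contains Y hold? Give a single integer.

7

Checking all 72 ordered pairs for relation 'contains'; matching pairs in alphabetical order:
(A, D): A contains D ✓
(C, G): C contains G ✓
(C, Q): C contains Q ✓
(F, D): F contains D ✓
(F, G): F contains G ✓
(L, D): L contains D ✓
(Q, G): Q contains G ✓
Count: 7.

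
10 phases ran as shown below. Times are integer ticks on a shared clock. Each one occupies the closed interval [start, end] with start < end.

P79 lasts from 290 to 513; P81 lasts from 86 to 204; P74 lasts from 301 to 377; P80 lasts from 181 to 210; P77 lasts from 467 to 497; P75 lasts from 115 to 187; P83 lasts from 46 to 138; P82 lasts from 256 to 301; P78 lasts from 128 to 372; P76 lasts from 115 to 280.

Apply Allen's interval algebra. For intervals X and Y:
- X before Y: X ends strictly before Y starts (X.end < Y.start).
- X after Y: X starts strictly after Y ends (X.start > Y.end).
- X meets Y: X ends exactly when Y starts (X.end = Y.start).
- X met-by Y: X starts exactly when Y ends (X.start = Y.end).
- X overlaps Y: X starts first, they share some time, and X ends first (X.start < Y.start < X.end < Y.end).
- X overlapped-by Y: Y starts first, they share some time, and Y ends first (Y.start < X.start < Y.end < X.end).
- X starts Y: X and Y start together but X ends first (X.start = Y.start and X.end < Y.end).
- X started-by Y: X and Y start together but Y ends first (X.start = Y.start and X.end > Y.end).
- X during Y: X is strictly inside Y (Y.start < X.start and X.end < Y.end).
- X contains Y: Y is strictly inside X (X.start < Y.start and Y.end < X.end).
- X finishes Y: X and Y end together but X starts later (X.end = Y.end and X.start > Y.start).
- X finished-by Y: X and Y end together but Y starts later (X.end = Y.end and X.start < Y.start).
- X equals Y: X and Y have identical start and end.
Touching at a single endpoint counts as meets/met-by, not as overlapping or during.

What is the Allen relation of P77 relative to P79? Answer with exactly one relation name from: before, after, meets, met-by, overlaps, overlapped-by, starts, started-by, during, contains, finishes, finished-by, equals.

P77 = [467, 497]; P79 = [290, 513].
Compare endpoints: P77.start > P79.start, P77.start < P79.end, P77.end > P79.start, P77.end < P79.end.
That pattern is 'during'.

during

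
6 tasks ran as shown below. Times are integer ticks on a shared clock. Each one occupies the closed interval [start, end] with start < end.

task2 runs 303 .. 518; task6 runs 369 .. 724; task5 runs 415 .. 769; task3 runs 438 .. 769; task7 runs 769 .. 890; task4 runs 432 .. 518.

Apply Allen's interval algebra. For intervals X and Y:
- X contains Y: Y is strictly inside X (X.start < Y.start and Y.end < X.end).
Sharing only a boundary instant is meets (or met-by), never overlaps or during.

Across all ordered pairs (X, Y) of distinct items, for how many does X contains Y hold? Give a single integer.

2

Checking all 30 ordered pairs for relation 'contains'; matching pairs in alphabetical order:
(task5, task4): task5 contains task4 ✓
(task6, task4): task6 contains task4 ✓
Count: 2.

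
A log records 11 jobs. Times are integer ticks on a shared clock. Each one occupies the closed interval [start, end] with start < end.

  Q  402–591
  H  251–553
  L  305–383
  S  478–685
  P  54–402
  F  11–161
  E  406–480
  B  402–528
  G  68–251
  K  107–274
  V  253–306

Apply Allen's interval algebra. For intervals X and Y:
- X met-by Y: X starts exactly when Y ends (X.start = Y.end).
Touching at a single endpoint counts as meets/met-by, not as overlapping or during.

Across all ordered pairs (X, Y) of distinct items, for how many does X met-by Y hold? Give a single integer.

Checking all 110 ordered pairs for relation 'met-by'; matching pairs in alphabetical order:
(B, P): B met-by P ✓
(H, G): H met-by G ✓
(Q, P): Q met-by P ✓
Count: 3.

3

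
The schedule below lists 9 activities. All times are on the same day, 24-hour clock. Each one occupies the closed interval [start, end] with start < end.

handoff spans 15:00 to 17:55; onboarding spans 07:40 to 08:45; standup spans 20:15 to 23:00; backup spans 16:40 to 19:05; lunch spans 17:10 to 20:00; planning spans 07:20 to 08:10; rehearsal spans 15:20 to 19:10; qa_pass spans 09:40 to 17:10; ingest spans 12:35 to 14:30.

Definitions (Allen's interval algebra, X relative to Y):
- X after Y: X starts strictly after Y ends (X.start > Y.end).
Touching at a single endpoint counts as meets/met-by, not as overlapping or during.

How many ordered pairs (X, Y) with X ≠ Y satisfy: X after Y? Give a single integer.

Checking all 72 ordered pairs for relation 'after'; matching pairs in alphabetical order:
(backup, ingest): backup after ingest ✓
(backup, onboarding): backup after onboarding ✓
(backup, planning): backup after planning ✓
(handoff, ingest): handoff after ingest ✓
(handoff, onboarding): handoff after onboarding ✓
(handoff, planning): handoff after planning ✓
(ingest, onboarding): ingest after onboarding ✓
(ingest, planning): ingest after planning ✓
(lunch, ingest): lunch after ingest ✓
(lunch, onboarding): lunch after onboarding ✓
(lunch, planning): lunch after planning ✓
(qa_pass, onboarding): qa_pass after onboarding ✓
(qa_pass, planning): qa_pass after planning ✓
(rehearsal, ingest): rehearsal after ingest ✓
(rehearsal, onboarding): rehearsal after onboarding ✓
(rehearsal, planning): rehearsal after planning ✓
(standup, backup): standup after backup ✓
(standup, handoff): standup after handoff ✓
(standup, ingest): standup after ingest ✓
(standup, lunch): standup after lunch ✓
(standup, onboarding): standup after onboarding ✓
(standup, planning): standup after planning ✓
(standup, qa_pass): standup after qa_pass ✓
(standup, rehearsal): standup after rehearsal ✓
Count: 24.

24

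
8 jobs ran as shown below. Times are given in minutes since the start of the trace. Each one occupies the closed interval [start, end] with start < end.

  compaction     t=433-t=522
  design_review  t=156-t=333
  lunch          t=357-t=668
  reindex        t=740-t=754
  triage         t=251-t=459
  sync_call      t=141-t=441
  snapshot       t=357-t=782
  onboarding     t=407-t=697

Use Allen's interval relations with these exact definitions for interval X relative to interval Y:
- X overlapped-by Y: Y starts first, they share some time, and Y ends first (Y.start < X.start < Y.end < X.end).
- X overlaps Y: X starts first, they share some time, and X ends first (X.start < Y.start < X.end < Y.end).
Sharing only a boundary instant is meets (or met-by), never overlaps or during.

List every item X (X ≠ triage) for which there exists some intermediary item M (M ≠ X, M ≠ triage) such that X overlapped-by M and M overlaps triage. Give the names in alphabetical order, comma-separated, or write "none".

compaction, lunch, onboarding, snapshot

Target triage = [t=251, t=459].
Intermediaries M with M overlaps triage: design_review, sync_call.
Via design_review — items with X overlapped-by design_review: none.
Via sync_call — items with X overlapped-by sync_call: compaction, lunch, onboarding, snapshot.
Union: compaction, lunch, onboarding, snapshot.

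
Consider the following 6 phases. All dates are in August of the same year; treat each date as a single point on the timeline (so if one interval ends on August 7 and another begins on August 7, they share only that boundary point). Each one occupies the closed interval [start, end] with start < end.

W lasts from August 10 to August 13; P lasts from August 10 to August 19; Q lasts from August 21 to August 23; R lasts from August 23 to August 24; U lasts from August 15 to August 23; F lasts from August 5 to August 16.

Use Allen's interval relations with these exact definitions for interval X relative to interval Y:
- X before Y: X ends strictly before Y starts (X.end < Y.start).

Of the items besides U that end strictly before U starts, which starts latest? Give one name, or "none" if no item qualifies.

Target U = [August 15, August 23].
F [August 5, August 16] → overlaps → excluded.
P [August 10, August 19] → overlaps → excluded.
Q [August 21, August 23] → finishes → excluded.
R [August 23, August 24] → met-by → excluded.
W [August 10, August 13] → before → candidate.
Among candidates, latest start is August 10 → W.

W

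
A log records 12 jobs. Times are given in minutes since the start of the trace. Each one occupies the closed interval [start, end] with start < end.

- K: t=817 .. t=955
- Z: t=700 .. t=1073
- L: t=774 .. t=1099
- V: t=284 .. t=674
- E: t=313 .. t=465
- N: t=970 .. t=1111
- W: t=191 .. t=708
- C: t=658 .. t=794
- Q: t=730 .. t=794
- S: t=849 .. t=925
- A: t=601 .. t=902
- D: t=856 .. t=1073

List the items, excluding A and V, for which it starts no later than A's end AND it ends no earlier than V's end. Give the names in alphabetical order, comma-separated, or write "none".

C, D, K, L, Q, S, W, Z

Conditions: its start is no later than A's end (X.start <= t=902) AND its end is no earlier than V's end (X.end >= t=674).
C: start t=658 <= t=902? ✓; end t=794 >= t=674? ✓ → yes.
D: start t=856 <= t=902? ✓; end t=1073 >= t=674? ✓ → yes.
E: start t=313 <= t=902? ✓; end t=465 >= t=674? ✗ → no.
K: start t=817 <= t=902? ✓; end t=955 >= t=674? ✓ → yes.
L: start t=774 <= t=902? ✓; end t=1099 >= t=674? ✓ → yes.
N: start t=970 <= t=902? ✗; end t=1111 >= t=674? ✓ → no.
Q: start t=730 <= t=902? ✓; end t=794 >= t=674? ✓ → yes.
S: start t=849 <= t=902? ✓; end t=925 >= t=674? ✓ → yes.
W: start t=191 <= t=902? ✓; end t=708 >= t=674? ✓ → yes.
Z: start t=700 <= t=902? ✓; end t=1073 >= t=674? ✓ → yes.
Result: C, D, K, L, Q, S, W, Z.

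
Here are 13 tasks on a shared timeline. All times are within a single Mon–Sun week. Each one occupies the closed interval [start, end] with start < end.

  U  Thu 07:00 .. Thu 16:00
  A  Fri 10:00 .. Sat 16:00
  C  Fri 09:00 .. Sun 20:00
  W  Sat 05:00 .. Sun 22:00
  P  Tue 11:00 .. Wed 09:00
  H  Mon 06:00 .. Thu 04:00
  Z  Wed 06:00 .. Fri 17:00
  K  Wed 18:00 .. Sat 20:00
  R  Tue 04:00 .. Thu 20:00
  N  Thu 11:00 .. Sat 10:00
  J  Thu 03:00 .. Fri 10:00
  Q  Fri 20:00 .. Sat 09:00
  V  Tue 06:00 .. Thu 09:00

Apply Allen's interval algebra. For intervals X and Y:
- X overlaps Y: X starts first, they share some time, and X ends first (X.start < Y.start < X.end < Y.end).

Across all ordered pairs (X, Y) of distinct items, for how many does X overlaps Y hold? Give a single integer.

Checking all 156 ordered pairs for relation 'overlaps'; matching pairs in alphabetical order:
(A, W): A overlaps W ✓
(C, W): C overlaps W ✓
(H, J): H overlaps J ✓
(H, K): H overlaps K ✓
(H, R): H overlaps R ✓
(H, V): H overlaps V ✓
(H, Z): H overlaps Z ✓
(J, C): J overlaps C ✓
(J, N): J overlaps N ✓
(K, C): K overlaps C ✓
(K, W): K overlaps W ✓
(N, A): N overlaps A ✓
(N, C): N overlaps C ✓
(N, W): N overlaps W ✓
(P, Z): P overlaps Z ✓
(Q, W): Q overlaps W ✓
(R, J): R overlaps J ✓
(R, K): R overlaps K ✓
(R, N): R overlaps N ✓
(R, Z): R overlaps Z ✓
(U, N): U overlaps N ✓
(V, J): V overlaps J ✓
(V, K): V overlaps K ✓
(V, U): V overlaps U ✓
... plus 5 further pairs not listed.
Count: 29.

29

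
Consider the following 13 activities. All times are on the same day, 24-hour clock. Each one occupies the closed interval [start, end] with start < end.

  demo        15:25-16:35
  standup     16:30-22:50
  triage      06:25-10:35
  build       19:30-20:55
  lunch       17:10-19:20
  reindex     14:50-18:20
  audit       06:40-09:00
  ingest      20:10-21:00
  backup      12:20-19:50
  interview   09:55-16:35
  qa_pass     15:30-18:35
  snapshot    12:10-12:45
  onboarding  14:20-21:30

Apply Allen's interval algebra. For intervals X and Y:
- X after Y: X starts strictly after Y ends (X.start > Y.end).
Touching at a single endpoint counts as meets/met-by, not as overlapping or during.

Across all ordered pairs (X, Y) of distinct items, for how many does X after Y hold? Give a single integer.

Checking all 156 ordered pairs for relation 'after'; matching pairs in alphabetical order:
(backup, audit): backup after audit ✓
(backup, triage): backup after triage ✓
(build, audit): build after audit ✓
(build, demo): build after demo ✓
(build, interview): build after interview ✓
(build, lunch): build after lunch ✓
(build, qa_pass): build after qa_pass ✓
(build, reindex): build after reindex ✓
(build, snapshot): build after snapshot ✓
(build, triage): build after triage ✓
(demo, audit): demo after audit ✓
(demo, snapshot): demo after snapshot ✓
(demo, triage): demo after triage ✓
(ingest, audit): ingest after audit ✓
(ingest, backup): ingest after backup ✓
(ingest, demo): ingest after demo ✓
(ingest, interview): ingest after interview ✓
(ingest, lunch): ingest after lunch ✓
(ingest, qa_pass): ingest after qa_pass ✓
(ingest, reindex): ingest after reindex ✓
(ingest, snapshot): ingest after snapshot ✓
(ingest, triage): ingest after triage ✓
(interview, audit): interview after audit ✓
(lunch, audit): lunch after audit ✓
... plus 18 further pairs not listed.
Count: 42.

42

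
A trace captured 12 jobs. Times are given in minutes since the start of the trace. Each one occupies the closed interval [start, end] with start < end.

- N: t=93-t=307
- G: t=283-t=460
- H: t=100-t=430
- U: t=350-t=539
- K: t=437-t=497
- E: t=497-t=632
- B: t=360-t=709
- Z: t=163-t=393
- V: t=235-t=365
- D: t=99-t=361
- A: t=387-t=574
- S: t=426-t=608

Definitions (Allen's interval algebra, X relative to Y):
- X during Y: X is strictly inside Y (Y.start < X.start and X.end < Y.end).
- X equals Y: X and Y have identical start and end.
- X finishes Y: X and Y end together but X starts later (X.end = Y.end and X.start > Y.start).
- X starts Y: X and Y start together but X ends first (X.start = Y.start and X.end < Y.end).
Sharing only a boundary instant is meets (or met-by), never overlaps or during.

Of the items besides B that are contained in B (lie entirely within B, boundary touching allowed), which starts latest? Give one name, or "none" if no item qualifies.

E

Target B = [t=360, t=709].
A [t=387, t=574] → during → candidate.
D [t=99, t=361] → overlaps → excluded.
E [t=497, t=632] → during → candidate.
G [t=283, t=460] → overlaps → excluded.
H [t=100, t=430] → overlaps → excluded.
K [t=437, t=497] → during → candidate.
N [t=93, t=307] → before → excluded.
S [t=426, t=608] → during → candidate.
U [t=350, t=539] → overlaps → excluded.
V [t=235, t=365] → overlaps → excluded.
Z [t=163, t=393] → overlaps → excluded.
Among candidates, latest start is t=497 → E.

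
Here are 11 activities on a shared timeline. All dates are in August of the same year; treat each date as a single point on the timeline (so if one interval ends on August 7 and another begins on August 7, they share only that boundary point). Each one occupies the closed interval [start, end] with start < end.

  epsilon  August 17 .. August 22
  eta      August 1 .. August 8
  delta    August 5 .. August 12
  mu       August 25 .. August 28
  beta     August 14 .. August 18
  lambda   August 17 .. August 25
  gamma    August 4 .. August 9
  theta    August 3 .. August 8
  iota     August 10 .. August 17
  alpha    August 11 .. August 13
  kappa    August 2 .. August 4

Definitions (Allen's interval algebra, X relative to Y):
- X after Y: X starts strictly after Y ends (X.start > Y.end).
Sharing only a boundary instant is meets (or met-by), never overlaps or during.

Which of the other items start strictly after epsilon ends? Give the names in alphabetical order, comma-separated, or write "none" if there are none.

Target epsilon = [August 17, August 22].
alpha [August 11, August 13] → before → no.
beta [August 14, August 18] → overlaps → no.
delta [August 5, August 12] → before → no.
eta [August 1, August 8] → before → no.
gamma [August 4, August 9] → before → no.
iota [August 10, August 17] → meets → no.
kappa [August 2, August 4] → before → no.
lambda [August 17, August 25] → started-by → no.
mu [August 25, August 28] → after → yes.
theta [August 3, August 8] → before → no.
Result: mu.

mu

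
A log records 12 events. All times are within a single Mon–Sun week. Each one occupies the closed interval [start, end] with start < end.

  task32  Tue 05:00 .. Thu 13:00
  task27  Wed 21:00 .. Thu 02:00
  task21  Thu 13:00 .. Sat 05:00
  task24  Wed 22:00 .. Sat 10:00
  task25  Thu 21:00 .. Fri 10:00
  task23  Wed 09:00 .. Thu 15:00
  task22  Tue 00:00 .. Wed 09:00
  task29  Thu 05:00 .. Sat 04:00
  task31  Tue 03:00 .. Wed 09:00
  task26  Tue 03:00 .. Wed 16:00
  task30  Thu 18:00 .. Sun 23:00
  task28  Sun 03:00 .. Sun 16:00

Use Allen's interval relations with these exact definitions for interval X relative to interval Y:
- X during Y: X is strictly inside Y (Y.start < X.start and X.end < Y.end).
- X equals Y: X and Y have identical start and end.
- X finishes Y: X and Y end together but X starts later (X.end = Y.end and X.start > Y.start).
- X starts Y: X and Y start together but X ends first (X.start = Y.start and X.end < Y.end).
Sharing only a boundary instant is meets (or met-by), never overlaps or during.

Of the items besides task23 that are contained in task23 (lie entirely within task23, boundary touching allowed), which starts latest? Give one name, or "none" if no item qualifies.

Target task23 = [Wed 09:00, Thu 15:00].
task21 [Thu 13:00, Sat 05:00] → overlapped-by → excluded.
task22 [Tue 00:00, Wed 09:00] → meets → excluded.
task24 [Wed 22:00, Sat 10:00] → overlapped-by → excluded.
task25 [Thu 21:00, Fri 10:00] → after → excluded.
task26 [Tue 03:00, Wed 16:00] → overlaps → excluded.
task27 [Wed 21:00, Thu 02:00] → during → candidate.
task28 [Sun 03:00, Sun 16:00] → after → excluded.
task29 [Thu 05:00, Sat 04:00] → overlapped-by → excluded.
task30 [Thu 18:00, Sun 23:00] → after → excluded.
task31 [Tue 03:00, Wed 09:00] → meets → excluded.
task32 [Tue 05:00, Thu 13:00] → overlaps → excluded.
Among candidates, latest start is Wed 21:00 → task27.

task27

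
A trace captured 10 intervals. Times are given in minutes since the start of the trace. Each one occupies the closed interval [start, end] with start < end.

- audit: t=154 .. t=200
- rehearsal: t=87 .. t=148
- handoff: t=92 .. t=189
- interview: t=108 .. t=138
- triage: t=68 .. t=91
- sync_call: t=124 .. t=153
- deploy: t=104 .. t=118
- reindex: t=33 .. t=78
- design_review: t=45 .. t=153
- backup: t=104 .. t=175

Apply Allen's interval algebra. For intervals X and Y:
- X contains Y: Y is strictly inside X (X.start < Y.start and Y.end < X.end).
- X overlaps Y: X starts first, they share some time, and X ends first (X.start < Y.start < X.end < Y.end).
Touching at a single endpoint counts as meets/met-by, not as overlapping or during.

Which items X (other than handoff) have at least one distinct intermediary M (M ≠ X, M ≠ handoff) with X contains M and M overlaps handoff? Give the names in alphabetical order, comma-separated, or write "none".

design_review

Target handoff = [t=92, t=189].
Intermediaries M with M overlaps handoff: design_review, rehearsal.
Via design_review — items with X contains design_review: none.
Via rehearsal — items with X contains rehearsal: design_review.
Union: design_review.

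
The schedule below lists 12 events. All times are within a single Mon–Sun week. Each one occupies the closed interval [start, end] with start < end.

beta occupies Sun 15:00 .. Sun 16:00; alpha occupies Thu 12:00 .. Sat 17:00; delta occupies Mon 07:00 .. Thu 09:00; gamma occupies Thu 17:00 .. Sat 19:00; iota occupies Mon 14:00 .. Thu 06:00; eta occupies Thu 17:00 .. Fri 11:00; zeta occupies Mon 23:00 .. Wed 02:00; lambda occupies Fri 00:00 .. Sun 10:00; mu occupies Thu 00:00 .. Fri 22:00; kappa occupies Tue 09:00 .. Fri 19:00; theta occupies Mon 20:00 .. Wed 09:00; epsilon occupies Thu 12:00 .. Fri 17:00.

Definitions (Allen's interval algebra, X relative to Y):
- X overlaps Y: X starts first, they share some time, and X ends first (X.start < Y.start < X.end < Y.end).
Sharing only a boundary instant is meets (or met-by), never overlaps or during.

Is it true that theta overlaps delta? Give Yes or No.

theta = [Mon 20:00, Wed 09:00], delta = [Mon 07:00, Thu 09:00].
Actual relation of theta to delta: during.
Asked whether 'overlaps' holds → No.

No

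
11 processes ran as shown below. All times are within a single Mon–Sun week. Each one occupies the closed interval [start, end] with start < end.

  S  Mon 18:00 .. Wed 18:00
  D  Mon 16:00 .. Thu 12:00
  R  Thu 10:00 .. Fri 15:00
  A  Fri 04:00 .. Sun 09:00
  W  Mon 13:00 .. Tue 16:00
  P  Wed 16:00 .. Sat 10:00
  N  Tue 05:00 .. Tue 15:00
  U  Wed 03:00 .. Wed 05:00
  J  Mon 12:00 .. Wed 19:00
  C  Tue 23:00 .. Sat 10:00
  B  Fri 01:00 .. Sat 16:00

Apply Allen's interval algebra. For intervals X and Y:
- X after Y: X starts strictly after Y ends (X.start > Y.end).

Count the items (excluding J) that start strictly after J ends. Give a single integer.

3

Target J = [Mon 12:00, Wed 19:00].
A [Fri 04:00, Sun 09:00] → after → counts.
B [Fri 01:00, Sat 16:00] → after → counts.
C [Tue 23:00, Sat 10:00] → overlapped-by → no.
D [Mon 16:00, Thu 12:00] → overlapped-by → no.
N [Tue 05:00, Tue 15:00] → during → no.
P [Wed 16:00, Sat 10:00] → overlapped-by → no.
R [Thu 10:00, Fri 15:00] → after → counts.
S [Mon 18:00, Wed 18:00] → during → no.
U [Wed 03:00, Wed 05:00] → during → no.
W [Mon 13:00, Tue 16:00] → during → no.
Total: 3.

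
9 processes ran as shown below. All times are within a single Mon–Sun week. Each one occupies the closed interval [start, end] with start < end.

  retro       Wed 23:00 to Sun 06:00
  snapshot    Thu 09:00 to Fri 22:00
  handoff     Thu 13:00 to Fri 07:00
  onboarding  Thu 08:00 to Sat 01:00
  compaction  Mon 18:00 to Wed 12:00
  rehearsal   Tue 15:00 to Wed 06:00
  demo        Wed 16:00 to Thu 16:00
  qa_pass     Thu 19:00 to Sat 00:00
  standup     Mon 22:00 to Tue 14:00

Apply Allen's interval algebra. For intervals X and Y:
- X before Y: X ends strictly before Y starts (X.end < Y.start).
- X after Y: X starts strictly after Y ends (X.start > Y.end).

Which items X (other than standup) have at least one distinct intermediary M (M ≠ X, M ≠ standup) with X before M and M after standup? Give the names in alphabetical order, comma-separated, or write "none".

compaction, demo, rehearsal

Target standup = [Mon 22:00, Tue 14:00].
Intermediaries M with M after standup: demo, handoff, onboarding, qa_pass, rehearsal, retro, snapshot.
Via demo — items with X before demo: compaction, rehearsal.
Via handoff — items with X before handoff: compaction, rehearsal.
Via onboarding — items with X before onboarding: compaction, rehearsal.
Via qa_pass — items with X before qa_pass: compaction, demo, rehearsal.
Via rehearsal — items with X before rehearsal: none.
Via retro — items with X before retro: compaction, rehearsal.
Via snapshot — items with X before snapshot: compaction, rehearsal.
Union: compaction, demo, rehearsal.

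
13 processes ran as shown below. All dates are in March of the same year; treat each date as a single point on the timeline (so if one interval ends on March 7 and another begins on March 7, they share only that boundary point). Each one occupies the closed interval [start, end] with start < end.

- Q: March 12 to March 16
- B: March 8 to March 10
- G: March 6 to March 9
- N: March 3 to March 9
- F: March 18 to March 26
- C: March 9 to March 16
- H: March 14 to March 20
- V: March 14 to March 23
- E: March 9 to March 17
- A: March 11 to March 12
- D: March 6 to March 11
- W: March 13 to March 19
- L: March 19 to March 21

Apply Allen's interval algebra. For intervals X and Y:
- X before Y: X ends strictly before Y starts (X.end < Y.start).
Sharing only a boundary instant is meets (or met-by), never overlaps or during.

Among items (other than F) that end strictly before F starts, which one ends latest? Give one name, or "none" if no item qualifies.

E

Target F = [March 18, March 26].
A [March 11, March 12] → before → candidate.
B [March 8, March 10] → before → candidate.
C [March 9, March 16] → before → candidate.
D [March 6, March 11] → before → candidate.
E [March 9, March 17] → before → candidate.
G [March 6, March 9] → before → candidate.
H [March 14, March 20] → overlaps → excluded.
L [March 19, March 21] → during → excluded.
N [March 3, March 9] → before → candidate.
Q [March 12, March 16] → before → candidate.
V [March 14, March 23] → overlaps → excluded.
W [March 13, March 19] → overlaps → excluded.
Among candidates, latest end is March 17 → E.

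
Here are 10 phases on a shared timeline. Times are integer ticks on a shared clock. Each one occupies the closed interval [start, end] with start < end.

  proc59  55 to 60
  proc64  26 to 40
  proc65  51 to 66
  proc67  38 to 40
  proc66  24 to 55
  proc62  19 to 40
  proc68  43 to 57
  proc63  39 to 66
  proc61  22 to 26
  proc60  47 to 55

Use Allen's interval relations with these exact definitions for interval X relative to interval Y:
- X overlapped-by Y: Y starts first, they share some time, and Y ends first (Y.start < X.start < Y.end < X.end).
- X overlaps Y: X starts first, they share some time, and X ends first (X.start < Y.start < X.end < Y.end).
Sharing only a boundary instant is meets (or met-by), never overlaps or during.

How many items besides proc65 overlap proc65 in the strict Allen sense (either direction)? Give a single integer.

3

Target proc65 = [51, 66].
proc59 [55, 60] → during → no.
proc60 [47, 55] → overlaps → counts.
proc61 [22, 26] → before → no.
proc62 [19, 40] → before → no.
proc63 [39, 66] → finished-by → no.
proc64 [26, 40] → before → no.
proc66 [24, 55] → overlaps → counts.
proc67 [38, 40] → before → no.
proc68 [43, 57] → overlaps → counts.
Total: 3.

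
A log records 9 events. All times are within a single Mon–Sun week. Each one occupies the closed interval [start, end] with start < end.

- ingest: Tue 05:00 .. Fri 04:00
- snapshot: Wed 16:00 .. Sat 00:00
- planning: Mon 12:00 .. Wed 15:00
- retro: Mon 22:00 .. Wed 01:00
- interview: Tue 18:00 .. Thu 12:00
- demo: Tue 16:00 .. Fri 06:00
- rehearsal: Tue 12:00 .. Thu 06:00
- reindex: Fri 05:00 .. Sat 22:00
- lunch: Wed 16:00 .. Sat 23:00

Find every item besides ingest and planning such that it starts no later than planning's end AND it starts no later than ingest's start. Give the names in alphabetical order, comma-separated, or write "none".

Conditions: its start is no later than planning's end (X.start <= Wed 15:00) AND its start is no later than ingest's start (X.start <= Tue 05:00).
demo: start Tue 16:00 <= Wed 15:00? ✓; start Tue 16:00 <= Tue 05:00? ✗ → no.
interview: start Tue 18:00 <= Wed 15:00? ✓; start Tue 18:00 <= Tue 05:00? ✗ → no.
lunch: start Wed 16:00 <= Wed 15:00? ✗; start Wed 16:00 <= Tue 05:00? ✗ → no.
rehearsal: start Tue 12:00 <= Wed 15:00? ✓; start Tue 12:00 <= Tue 05:00? ✗ → no.
reindex: start Fri 05:00 <= Wed 15:00? ✗; start Fri 05:00 <= Tue 05:00? ✗ → no.
retro: start Mon 22:00 <= Wed 15:00? ✓; start Mon 22:00 <= Tue 05:00? ✓ → yes.
snapshot: start Wed 16:00 <= Wed 15:00? ✗; start Wed 16:00 <= Tue 05:00? ✗ → no.
Result: retro.

retro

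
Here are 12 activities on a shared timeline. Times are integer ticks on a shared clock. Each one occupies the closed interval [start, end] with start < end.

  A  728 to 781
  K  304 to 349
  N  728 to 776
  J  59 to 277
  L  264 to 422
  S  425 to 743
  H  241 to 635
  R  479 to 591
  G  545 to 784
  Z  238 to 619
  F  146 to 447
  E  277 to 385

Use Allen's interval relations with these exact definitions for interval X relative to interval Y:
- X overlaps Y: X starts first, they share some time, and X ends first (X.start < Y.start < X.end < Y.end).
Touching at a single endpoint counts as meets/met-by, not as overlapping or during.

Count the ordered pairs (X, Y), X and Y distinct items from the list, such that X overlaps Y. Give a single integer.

16

Checking all 132 ordered pairs for relation 'overlaps'; matching pairs in alphabetical order:
(F, H): F overlaps H ✓
(F, S): F overlaps S ✓
(F, Z): F overlaps Z ✓
(H, G): H overlaps G ✓
(H, S): H overlaps S ✓
(J, F): J overlaps F ✓
(J, H): J overlaps H ✓
(J, L): J overlaps L ✓
(J, Z): J overlaps Z ✓
(R, G): R overlaps G ✓
(S, A): S overlaps A ✓
(S, G): S overlaps G ✓
(S, N): S overlaps N ✓
(Z, G): Z overlaps G ✓
(Z, H): Z overlaps H ✓
(Z, S): Z overlaps S ✓
Count: 16.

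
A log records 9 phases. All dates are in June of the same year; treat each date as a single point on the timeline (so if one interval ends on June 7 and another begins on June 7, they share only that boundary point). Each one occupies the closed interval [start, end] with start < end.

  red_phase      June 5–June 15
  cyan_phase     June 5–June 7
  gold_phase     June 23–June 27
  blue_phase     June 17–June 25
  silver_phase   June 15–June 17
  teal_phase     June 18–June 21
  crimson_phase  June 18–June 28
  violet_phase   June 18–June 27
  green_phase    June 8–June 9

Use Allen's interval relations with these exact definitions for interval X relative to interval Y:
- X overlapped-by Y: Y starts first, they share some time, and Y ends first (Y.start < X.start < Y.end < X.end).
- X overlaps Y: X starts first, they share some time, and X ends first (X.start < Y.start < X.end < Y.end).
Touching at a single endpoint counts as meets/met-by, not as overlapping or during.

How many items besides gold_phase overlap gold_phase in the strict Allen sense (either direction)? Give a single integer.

Target gold_phase = [June 23, June 27].
blue_phase [June 17, June 25] → overlaps → counts.
crimson_phase [June 18, June 28] → contains → no.
cyan_phase [June 5, June 7] → before → no.
green_phase [June 8, June 9] → before → no.
red_phase [June 5, June 15] → before → no.
silver_phase [June 15, June 17] → before → no.
teal_phase [June 18, June 21] → before → no.
violet_phase [June 18, June 27] → finished-by → no.
Total: 1.

1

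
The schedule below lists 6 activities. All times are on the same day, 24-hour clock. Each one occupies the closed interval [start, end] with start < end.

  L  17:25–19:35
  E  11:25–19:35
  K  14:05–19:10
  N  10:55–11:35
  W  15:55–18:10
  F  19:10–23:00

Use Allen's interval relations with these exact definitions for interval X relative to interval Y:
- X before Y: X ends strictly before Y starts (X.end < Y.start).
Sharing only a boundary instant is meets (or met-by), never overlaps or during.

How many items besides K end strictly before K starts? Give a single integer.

Target K = [14:05, 19:10].
E [11:25, 19:35] → contains → no.
F [19:10, 23:00] → met-by → no.
L [17:25, 19:35] → overlapped-by → no.
N [10:55, 11:35] → before → counts.
W [15:55, 18:10] → during → no.
Total: 1.

1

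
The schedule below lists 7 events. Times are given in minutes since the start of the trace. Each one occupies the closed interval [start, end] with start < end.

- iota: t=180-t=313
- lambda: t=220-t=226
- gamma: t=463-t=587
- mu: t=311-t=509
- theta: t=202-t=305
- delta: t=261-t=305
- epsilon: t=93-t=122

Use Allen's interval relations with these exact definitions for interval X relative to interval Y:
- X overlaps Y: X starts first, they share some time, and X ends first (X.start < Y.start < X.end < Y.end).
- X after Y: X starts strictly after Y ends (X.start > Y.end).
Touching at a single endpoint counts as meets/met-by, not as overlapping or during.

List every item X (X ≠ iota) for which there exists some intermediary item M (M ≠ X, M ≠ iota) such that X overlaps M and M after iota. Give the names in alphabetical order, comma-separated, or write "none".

mu

Target iota = [t=180, t=313].
Intermediaries M with M after iota: gamma.
Via gamma — items with X overlaps gamma: mu.
Union: mu.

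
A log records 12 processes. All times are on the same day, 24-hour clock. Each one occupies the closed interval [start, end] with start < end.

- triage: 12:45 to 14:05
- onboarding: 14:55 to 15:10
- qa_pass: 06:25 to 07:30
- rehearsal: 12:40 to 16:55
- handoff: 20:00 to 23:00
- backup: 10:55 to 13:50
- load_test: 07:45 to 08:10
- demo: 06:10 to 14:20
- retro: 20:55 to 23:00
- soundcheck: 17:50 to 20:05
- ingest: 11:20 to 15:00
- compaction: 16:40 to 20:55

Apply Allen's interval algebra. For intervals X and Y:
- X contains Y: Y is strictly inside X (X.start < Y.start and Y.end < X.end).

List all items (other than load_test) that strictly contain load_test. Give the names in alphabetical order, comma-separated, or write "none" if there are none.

demo

Target load_test = [07:45, 08:10].
backup [10:55, 13:50] → after → no.
compaction [16:40, 20:55] → after → no.
demo [06:10, 14:20] → contains → yes.
handoff [20:00, 23:00] → after → no.
ingest [11:20, 15:00] → after → no.
onboarding [14:55, 15:10] → after → no.
qa_pass [06:25, 07:30] → before → no.
rehearsal [12:40, 16:55] → after → no.
retro [20:55, 23:00] → after → no.
soundcheck [17:50, 20:05] → after → no.
triage [12:45, 14:05] → after → no.
Result: demo.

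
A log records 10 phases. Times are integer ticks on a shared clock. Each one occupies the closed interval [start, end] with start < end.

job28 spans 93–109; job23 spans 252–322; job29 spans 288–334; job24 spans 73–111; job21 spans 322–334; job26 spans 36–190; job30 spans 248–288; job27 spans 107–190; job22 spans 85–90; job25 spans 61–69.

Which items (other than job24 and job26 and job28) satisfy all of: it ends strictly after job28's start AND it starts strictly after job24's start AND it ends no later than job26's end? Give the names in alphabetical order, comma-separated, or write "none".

job27

Conditions: its end is strictly after job28's start (X.end > 93) AND its start is strictly after job24's start (X.start > 73) AND its end is no later than job26's end (X.end <= 190).
job21: end 334 > 93? ✓; start 322 > 73? ✓; end 334 <= 190? ✗ → no.
job22: end 90 > 93? ✗; start 85 > 73? ✓; end 90 <= 190? ✓ → no.
job23: end 322 > 93? ✓; start 252 > 73? ✓; end 322 <= 190? ✗ → no.
job25: end 69 > 93? ✗; start 61 > 73? ✗; end 69 <= 190? ✓ → no.
job27: end 190 > 93? ✓; start 107 > 73? ✓; end 190 <= 190? ✓ → yes.
job29: end 334 > 93? ✓; start 288 > 73? ✓; end 334 <= 190? ✗ → no.
job30: end 288 > 93? ✓; start 248 > 73? ✓; end 288 <= 190? ✗ → no.
Result: job27.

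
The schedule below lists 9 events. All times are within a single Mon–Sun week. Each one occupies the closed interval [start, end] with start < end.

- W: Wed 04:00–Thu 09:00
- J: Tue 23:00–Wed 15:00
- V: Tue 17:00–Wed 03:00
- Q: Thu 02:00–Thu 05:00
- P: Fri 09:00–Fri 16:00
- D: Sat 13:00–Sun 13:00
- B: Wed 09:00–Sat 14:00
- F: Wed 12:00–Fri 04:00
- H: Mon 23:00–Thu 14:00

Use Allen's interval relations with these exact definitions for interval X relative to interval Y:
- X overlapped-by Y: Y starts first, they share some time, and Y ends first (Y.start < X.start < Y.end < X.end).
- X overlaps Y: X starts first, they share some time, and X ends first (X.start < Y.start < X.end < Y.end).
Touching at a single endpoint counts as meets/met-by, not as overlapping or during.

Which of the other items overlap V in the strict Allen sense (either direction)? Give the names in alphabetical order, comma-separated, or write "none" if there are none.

Target V = [Tue 17:00, Wed 03:00].
B [Wed 09:00, Sat 14:00] → after → no.
D [Sat 13:00, Sun 13:00] → after → no.
F [Wed 12:00, Fri 04:00] → after → no.
H [Mon 23:00, Thu 14:00] → contains → no.
J [Tue 23:00, Wed 15:00] → overlapped-by → yes.
P [Fri 09:00, Fri 16:00] → after → no.
Q [Thu 02:00, Thu 05:00] → after → no.
W [Wed 04:00, Thu 09:00] → after → no.
Result: J.

J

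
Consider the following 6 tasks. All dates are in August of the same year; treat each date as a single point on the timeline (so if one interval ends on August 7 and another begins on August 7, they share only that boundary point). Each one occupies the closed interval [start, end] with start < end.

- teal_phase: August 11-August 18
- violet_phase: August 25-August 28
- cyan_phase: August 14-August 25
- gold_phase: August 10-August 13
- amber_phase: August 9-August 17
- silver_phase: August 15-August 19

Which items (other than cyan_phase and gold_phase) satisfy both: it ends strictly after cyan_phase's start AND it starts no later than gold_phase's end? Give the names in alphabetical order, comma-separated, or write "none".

amber_phase, teal_phase

Conditions: its end is strictly after cyan_phase's start (X.end > August 14) AND its start is no later than gold_phase's end (X.start <= August 13).
amber_phase: end August 17 > August 14? ✓; start August 9 <= August 13? ✓ → yes.
silver_phase: end August 19 > August 14? ✓; start August 15 <= August 13? ✗ → no.
teal_phase: end August 18 > August 14? ✓; start August 11 <= August 13? ✓ → yes.
violet_phase: end August 28 > August 14? ✓; start August 25 <= August 13? ✗ → no.
Result: amber_phase, teal_phase.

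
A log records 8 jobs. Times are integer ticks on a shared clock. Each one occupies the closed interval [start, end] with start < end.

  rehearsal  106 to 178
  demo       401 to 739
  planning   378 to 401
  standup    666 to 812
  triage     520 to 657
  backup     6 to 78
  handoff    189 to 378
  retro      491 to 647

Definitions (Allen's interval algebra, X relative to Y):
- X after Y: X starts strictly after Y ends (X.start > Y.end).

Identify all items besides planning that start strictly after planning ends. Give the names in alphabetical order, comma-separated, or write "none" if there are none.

Target planning = [378, 401].
backup [6, 78] → before → no.
demo [401, 739] → met-by → no.
handoff [189, 378] → meets → no.
rehearsal [106, 178] → before → no.
retro [491, 647] → after → yes.
standup [666, 812] → after → yes.
triage [520, 657] → after → yes.
Result: retro, standup, triage.

retro, standup, triage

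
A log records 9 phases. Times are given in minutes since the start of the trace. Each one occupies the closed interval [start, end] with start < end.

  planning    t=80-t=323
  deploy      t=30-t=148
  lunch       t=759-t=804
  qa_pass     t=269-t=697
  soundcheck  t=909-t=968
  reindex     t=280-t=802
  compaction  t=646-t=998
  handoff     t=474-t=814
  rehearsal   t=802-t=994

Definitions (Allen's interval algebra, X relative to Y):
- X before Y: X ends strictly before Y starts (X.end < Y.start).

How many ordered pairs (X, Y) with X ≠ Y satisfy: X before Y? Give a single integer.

Checking all 72 ordered pairs for relation 'before'; matching pairs in alphabetical order:
(deploy, compaction): deploy before compaction ✓
(deploy, handoff): deploy before handoff ✓
(deploy, lunch): deploy before lunch ✓
(deploy, qa_pass): deploy before qa_pass ✓
(deploy, rehearsal): deploy before rehearsal ✓
(deploy, reindex): deploy before reindex ✓
(deploy, soundcheck): deploy before soundcheck ✓
(handoff, soundcheck): handoff before soundcheck ✓
(lunch, soundcheck): lunch before soundcheck ✓
(planning, compaction): planning before compaction ✓
(planning, handoff): planning before handoff ✓
(planning, lunch): planning before lunch ✓
(planning, rehearsal): planning before rehearsal ✓
(planning, soundcheck): planning before soundcheck ✓
(qa_pass, lunch): qa_pass before lunch ✓
(qa_pass, rehearsal): qa_pass before rehearsal ✓
(qa_pass, soundcheck): qa_pass before soundcheck ✓
(reindex, soundcheck): reindex before soundcheck ✓
Count: 18.

18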